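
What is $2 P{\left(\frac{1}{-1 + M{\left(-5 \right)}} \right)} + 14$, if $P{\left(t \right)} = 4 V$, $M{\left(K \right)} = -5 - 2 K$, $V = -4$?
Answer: $-18$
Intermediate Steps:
$P{\left(t \right)} = -16$ ($P{\left(t \right)} = 4 \left(-4\right) = -16$)
$2 P{\left(\frac{1}{-1 + M{\left(-5 \right)}} \right)} + 14 = 2 \left(-16\right) + 14 = -32 + 14 = -18$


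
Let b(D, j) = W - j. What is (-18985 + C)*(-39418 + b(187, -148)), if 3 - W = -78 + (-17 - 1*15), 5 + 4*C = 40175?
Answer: 700322945/2 ≈ 3.5016e+8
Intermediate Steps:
C = 20085/2 (C = -5/4 + (1/4)*40175 = -5/4 + 40175/4 = 20085/2 ≈ 10043.)
W = 113 (W = 3 - (-78 + (-17 - 1*15)) = 3 - (-78 + (-17 - 15)) = 3 - (-78 - 32) = 3 - 1*(-110) = 3 + 110 = 113)
b(D, j) = 113 - j
(-18985 + C)*(-39418 + b(187, -148)) = (-18985 + 20085/2)*(-39418 + (113 - 1*(-148))) = -17885*(-39418 + (113 + 148))/2 = -17885*(-39418 + 261)/2 = -17885/2*(-39157) = 700322945/2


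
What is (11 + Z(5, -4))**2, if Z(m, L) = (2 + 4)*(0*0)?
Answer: 121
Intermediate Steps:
Z(m, L) = 0 (Z(m, L) = 6*0 = 0)
(11 + Z(5, -4))**2 = (11 + 0)**2 = 11**2 = 121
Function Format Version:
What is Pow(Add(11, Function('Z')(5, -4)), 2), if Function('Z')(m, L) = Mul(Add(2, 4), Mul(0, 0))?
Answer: 121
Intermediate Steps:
Function('Z')(m, L) = 0 (Function('Z')(m, L) = Mul(6, 0) = 0)
Pow(Add(11, Function('Z')(5, -4)), 2) = Pow(Add(11, 0), 2) = Pow(11, 2) = 121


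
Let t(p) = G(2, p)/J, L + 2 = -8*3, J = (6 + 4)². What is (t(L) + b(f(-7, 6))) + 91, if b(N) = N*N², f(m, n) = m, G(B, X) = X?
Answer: -12613/50 ≈ -252.26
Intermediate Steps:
b(N) = N³
J = 100 (J = 10² = 100)
L = -26 (L = -2 - 8*3 = -2 - 24 = -26)
t(p) = p/100
(t(L) + b(f(-7, 6))) + 91 = ((1/100)*(-26) + (-7)³) + 91 = (-13/50 - 343) + 91 = -17163/50 + 91 = -12613/50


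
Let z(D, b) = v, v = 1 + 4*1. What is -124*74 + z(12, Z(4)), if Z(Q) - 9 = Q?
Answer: -9171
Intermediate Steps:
Z(Q) = 9 + Q
v = 5 (v = 1 + 4 = 5)
z(D, b) = 5
-124*74 + z(12, Z(4)) = -124*74 + 5 = -9176 + 5 = -9171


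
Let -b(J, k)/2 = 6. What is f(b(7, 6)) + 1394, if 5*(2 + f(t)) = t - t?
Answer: 1392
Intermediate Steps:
b(J, k) = -12 (b(J, k) = -2*6 = -12)
f(t) = -2 (f(t) = -2 + (t - t)/5 = -2 + (⅕)*0 = -2 + 0 = -2)
f(b(7, 6)) + 1394 = -2 + 1394 = 1392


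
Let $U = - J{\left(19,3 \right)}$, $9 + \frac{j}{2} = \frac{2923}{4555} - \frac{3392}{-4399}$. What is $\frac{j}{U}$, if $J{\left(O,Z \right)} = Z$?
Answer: $\frac{1912304}{378065} \approx 5.0581$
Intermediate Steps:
$j = - \frac{5736912}{378065}$ ($j = -18 + 2 \left(\frac{2923}{4555} - \frac{3392}{-4399}\right) = -18 + 2 \left(2923 \cdot \frac{1}{4555} - - \frac{64}{83}\right) = -18 + 2 \left(\frac{2923}{4555} + \frac{64}{83}\right) = -18 + 2 \cdot \frac{534129}{378065} = -18 + \frac{1068258}{378065} = - \frac{5736912}{378065} \approx -15.174$)
$U = -3$ ($U = \left(-1\right) 3 = -3$)
$\frac{j}{U} = - \frac{5736912}{378065 \left(-3\right)} = \left(- \frac{5736912}{378065}\right) \left(- \frac{1}{3}\right) = \frac{1912304}{378065}$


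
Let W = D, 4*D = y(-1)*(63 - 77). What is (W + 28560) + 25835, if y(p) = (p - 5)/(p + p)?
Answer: 108769/2 ≈ 54385.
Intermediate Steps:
y(p) = (-5 + p)/(2*p) (y(p) = (-5 + p)/((2*p)) = (-5 + p)*(1/(2*p)) = (-5 + p)/(2*p))
D = -21/2 (D = (((1/2)*(-5 - 1)/(-1))*(63 - 77))/4 = (((1/2)*(-1)*(-6))*(-14))/4 = (3*(-14))/4 = (1/4)*(-42) = -21/2 ≈ -10.500)
W = -21/2 ≈ -10.500
(W + 28560) + 25835 = (-21/2 + 28560) + 25835 = 57099/2 + 25835 = 108769/2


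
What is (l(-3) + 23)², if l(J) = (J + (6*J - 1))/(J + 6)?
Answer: 2209/9 ≈ 245.44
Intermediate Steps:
l(J) = (-1 + 7*J)/(6 + J) (l(J) = (J + (-1 + 6*J))/(6 + J) = (-1 + 7*J)/(6 + J))
(l(-3) + 23)² = ((-1 + 7*(-3))/(6 - 3) + 23)² = ((-1 - 21)/3 + 23)² = ((⅓)*(-22) + 23)² = (-22/3 + 23)² = (47/3)² = 2209/9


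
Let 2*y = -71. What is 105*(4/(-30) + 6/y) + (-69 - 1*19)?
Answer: -8502/71 ≈ -119.75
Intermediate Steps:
y = -71/2 (y = (½)*(-71) = -71/2 ≈ -35.500)
105*(4/(-30) + 6/y) + (-69 - 1*19) = 105*(4/(-30) + 6/(-71/2)) + (-69 - 1*19) = 105*(4*(-1/30) + 6*(-2/71)) + (-69 - 19) = 105*(-2/15 - 12/71) - 88 = 105*(-322/1065) - 88 = -2254/71 - 88 = -8502/71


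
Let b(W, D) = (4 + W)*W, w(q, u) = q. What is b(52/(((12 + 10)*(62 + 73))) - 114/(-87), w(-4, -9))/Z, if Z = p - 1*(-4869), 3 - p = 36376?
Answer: -820032856/3651696029025 ≈ -0.00022456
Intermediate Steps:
p = -36373 (p = 3 - 1*36376 = 3 - 36376 = -36373)
b(W, D) = W*(4 + W)
Z = -31504 (Z = -36373 - 1*(-4869) = -36373 + 4869 = -31504)
b(52/(((12 + 10)*(62 + 73))) - 114/(-87), w(-4, -9))/Z = ((52/(((12 + 10)*(62 + 73))) - 114/(-87))*(4 + (52/(((12 + 10)*(62 + 73))) - 114/(-87))))/(-31504) = ((52/((22*135)) - 114*(-1/87))*(4 + (52/((22*135)) - 114*(-1/87))))*(-1/31504) = ((52/2970 + 38/29)*(4 + (52/2970 + 38/29)))*(-1/31504) = ((52*(1/2970) + 38/29)*(4 + (52*(1/2970) + 38/29)))*(-1/31504) = ((26/1485 + 38/29)*(4 + (26/1485 + 38/29)))*(-1/31504) = (57184*(4 + 57184/43065)/43065)*(-1/31504) = ((57184/43065)*(229444/43065))*(-1/31504) = (13120525696/1854594225)*(-1/31504) = -820032856/3651696029025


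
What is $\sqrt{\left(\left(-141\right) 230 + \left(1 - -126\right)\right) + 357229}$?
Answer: $\sqrt{324926} \approx 570.02$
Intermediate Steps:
$\sqrt{\left(\left(-141\right) 230 + \left(1 - -126\right)\right) + 357229} = \sqrt{\left(-32430 + \left(1 + 126\right)\right) + 357229} = \sqrt{\left(-32430 + 127\right) + 357229} = \sqrt{-32303 + 357229} = \sqrt{324926}$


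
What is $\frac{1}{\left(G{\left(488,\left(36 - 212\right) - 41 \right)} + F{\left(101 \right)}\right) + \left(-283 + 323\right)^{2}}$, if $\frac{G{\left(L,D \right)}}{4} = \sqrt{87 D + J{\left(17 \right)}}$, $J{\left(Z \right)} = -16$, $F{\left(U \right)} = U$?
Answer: $\frac{1701}{3195721} - \frac{4 i \sqrt{18895}}{3195721} \approx 0.00053227 - 0.00017205 i$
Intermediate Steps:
$G{\left(L,D \right)} = 4 \sqrt{-16 + 87 D}$ ($G{\left(L,D \right)} = 4 \sqrt{87 D - 16} = 4 \sqrt{-16 + 87 D}$)
$\frac{1}{\left(G{\left(488,\left(36 - 212\right) - 41 \right)} + F{\left(101 \right)}\right) + \left(-283 + 323\right)^{2}} = \frac{1}{\left(4 \sqrt{-16 + 87 \left(\left(36 - 212\right) - 41\right)} + 101\right) + \left(-283 + 323\right)^{2}} = \frac{1}{\left(4 \sqrt{-16 + 87 \left(-176 - 41\right)} + 101\right) + 40^{2}} = \frac{1}{\left(4 \sqrt{-16 + 87 \left(-217\right)} + 101\right) + 1600} = \frac{1}{\left(4 \sqrt{-16 - 18879} + 101\right) + 1600} = \frac{1}{\left(4 \sqrt{-18895} + 101\right) + 1600} = \frac{1}{\left(4 i \sqrt{18895} + 101\right) + 1600} = \frac{1}{\left(101 + 4 i \sqrt{18895}\right) + 1600} = \frac{1}{1701 + 4 i \sqrt{18895}}$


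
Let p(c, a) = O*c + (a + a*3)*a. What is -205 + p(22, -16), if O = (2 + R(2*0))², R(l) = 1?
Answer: 1017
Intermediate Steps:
O = 9 (O = (2 + 1)² = 3² = 9)
p(c, a) = 4*a² + 9*c (p(c, a) = 9*c + (a + a*3)*a = 9*c + (a + 3*a)*a = 9*c + (4*a)*a = 9*c + 4*a² = 4*a² + 9*c)
-205 + p(22, -16) = -205 + (4*(-16)² + 9*22) = -205 + (4*256 + 198) = -205 + (1024 + 198) = -205 + 1222 = 1017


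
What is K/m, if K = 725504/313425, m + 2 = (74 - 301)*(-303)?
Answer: 6656/197771175 ≈ 3.3655e-5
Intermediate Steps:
m = 68779 (m = -2 + (74 - 301)*(-303) = -2 - 227*(-303) = -2 + 68781 = 68779)
K = 725504/313425 (K = 725504*(1/313425) = 725504/313425 ≈ 2.3148)
K/m = (725504/313425)/68779 = (725504/313425)*(1/68779) = 6656/197771175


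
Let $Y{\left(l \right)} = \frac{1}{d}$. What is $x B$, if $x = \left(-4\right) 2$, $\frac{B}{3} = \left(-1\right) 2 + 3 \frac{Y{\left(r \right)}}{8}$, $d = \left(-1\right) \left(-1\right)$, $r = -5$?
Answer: $39$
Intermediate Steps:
$d = 1$
$Y{\left(l \right)} = 1$ ($Y{\left(l \right)} = 1^{-1} = 1$)
$B = - \frac{39}{8}$ ($B = 3 \left(\left(-1\right) 2 + 3 \cdot 1 \cdot \frac{1}{8}\right) = 3 \left(-2 + 3 \cdot 1 \cdot \frac{1}{8}\right) = 3 \left(-2 + 3 \cdot \frac{1}{8}\right) = 3 \left(-2 + \frac{3}{8}\right) = 3 \left(- \frac{13}{8}\right) = - \frac{39}{8} \approx -4.875$)
$x = -8$
$x B = \left(-8\right) \left(- \frac{39}{8}\right) = 39$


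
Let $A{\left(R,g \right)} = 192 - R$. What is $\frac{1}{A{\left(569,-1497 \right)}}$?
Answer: $- \frac{1}{377} \approx -0.0026525$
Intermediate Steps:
$\frac{1}{A{\left(569,-1497 \right)}} = \frac{1}{192 - 569} = \frac{1}{-377} = - \frac{1}{377}$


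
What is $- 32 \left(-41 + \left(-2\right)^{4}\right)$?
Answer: $800$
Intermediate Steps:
$- 32 \left(-41 + \left(-2\right)^{4}\right) = - 32 \left(-41 + 16\right) = \left(-32\right) \left(-25\right) = 800$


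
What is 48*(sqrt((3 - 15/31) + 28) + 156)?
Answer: 7488 + 48*sqrt(29326)/31 ≈ 7753.2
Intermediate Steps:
48*(sqrt((3 - 15/31) + 28) + 156) = 48*(sqrt(78/31 + 28) + 156) = 48*(sqrt(946/31) + 156) = 48*(sqrt(29326)/31 + 156) = 48*(156 + sqrt(29326)/31) = 7488 + 48*sqrt(29326)/31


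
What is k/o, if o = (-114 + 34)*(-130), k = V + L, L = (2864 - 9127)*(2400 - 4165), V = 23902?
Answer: 11078097/10400 ≈ 1065.2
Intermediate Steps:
L = 11054195 (L = -6263*(-1765) = 11054195)
k = 11078097 (k = 23902 + 11054195 = 11078097)
o = 10400 (o = -80*(-130) = 10400)
k/o = 11078097/10400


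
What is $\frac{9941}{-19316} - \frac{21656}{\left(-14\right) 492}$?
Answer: $\frac{43729211}{16631076} \approx 2.6294$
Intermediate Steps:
$\frac{9941}{-19316} - \frac{21656}{\left(-14\right) 492} = 9941 \left(- \frac{1}{19316}\right) - \frac{21656}{-6888} = - \frac{9941}{19316} - - \frac{2707}{861} = - \frac{9941}{19316} + \frac{2707}{861} = \frac{43729211}{16631076}$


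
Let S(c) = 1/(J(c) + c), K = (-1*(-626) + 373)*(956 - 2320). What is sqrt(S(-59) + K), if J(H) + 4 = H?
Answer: I*sqrt(20281474346)/122 ≈ 1167.3*I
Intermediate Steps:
J(H) = -4 + H
K = -1362636 (K = (626 + 373)*(-1364) = 999*(-1364) = -1362636)
S(c) = 1/(-4 + 2*c) (S(c) = 1/((-4 + c) + c) = 1/(-4 + 2*c))
sqrt(S(-59) + K) = sqrt(1/(2*(-2 - 59)) - 1362636) = sqrt((1/2)/(-61) - 1362636) = sqrt((1/2)*(-1/61) - 1362636) = sqrt(-1/122 - 1362636) = sqrt(-166241593/122) = I*sqrt(20281474346)/122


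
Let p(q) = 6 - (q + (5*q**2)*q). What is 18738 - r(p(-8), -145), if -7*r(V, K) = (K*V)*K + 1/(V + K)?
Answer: 131772074365/17003 ≈ 7.7499e+6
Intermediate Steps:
p(q) = 6 - q - 5*q**3 (p(q) = 6 - (q + 5*q**3) = 6 + (-q - 5*q**3) = 6 - q - 5*q**3)
r(V, K) = -1/(7*(K + V)) - V*K**2/7 (r(V, K) = -((K*V)*K + 1/(V + K))/7 = -(V*K**2 + 1/(K + V))/7 = -(1/(K + V) + V*K**2)/7 = -1/(7*(K + V)) - V*K**2/7)
18738 - r(p(-8), -145) = 18738 - (-1 - 1*(6 - 1*(-8) - 5*(-8)**3)*(-145)**3 - 1*(-145)**2*(6 - 1*(-8) - 5*(-8)**3)**2)/(7*(-145 + (6 - 1*(-8) - 5*(-8)**3))) = 18738 - (-1 - 1*(6 + 8 - 5*(-512))*(-3048625) - 1*21025*(6 + 8 - 5*(-512))**2)/(7*(-145 + (6 + 8 - 5*(-512)))) = 18738 - (-1 - 1*(6 + 8 + 2560)*(-3048625) - 1*21025*(6 + 8 + 2560)**2)/(7*(-145 + (6 + 8 + 2560))) = 18738 - (-1 - 1*2574*(-3048625) - 1*21025*2574**2)/(7*(-145 + 2574)) = 18738 - (-1 + 7847160750 - 1*21025*6625476)/(7*2429) = 18738 - (-1 + 7847160750 - 139300632900)/(7*2429) = 18738 - (-131453472151)/(7*2429) = 18738 - 1*(-131453472151/17003) = 18738 + 131453472151/17003 = 131772074365/17003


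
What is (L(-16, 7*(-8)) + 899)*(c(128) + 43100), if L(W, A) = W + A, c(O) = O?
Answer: 35749556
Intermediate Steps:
L(W, A) = A + W
(L(-16, 7*(-8)) + 899)*(c(128) + 43100) = ((7*(-8) - 16) + 899)*(128 + 43100) = ((-56 - 16) + 899)*43228 = (-72 + 899)*43228 = 827*43228 = 35749556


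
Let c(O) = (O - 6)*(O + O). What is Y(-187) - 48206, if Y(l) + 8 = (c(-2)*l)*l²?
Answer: -209302710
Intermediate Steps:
c(O) = 2*O*(-6 + O) (c(O) = (-6 + O)*(2*O) = 2*O*(-6 + O))
Y(l) = -8 + 32*l³ (Y(l) = -8 + ((2*(-2)*(-6 - 2))*l)*l² = -8 + ((2*(-2)*(-8))*l)*l² = -8 + (32*l)*l² = -8 + 32*l³)
Y(-187) - 48206 = (-8 + 32*(-187)³) - 48206 = (-8 + 32*(-6539203)) - 48206 = (-8 - 209254496) - 48206 = -209254504 - 48206 = -209302710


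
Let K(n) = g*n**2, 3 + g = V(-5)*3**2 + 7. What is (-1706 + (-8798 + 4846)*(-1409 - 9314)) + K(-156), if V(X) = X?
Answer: 41377814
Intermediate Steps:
g = -41 (g = -3 + (-5*3**2 + 7) = -3 + (-5*9 + 7) = -3 + (-45 + 7) = -3 - 38 = -41)
K(n) = -41*n**2
(-1706 + (-8798 + 4846)*(-1409 - 9314)) + K(-156) = (-1706 + (-8798 + 4846)*(-1409 - 9314)) - 41*(-156)**2 = (-1706 - 3952*(-10723)) - 41*24336 = (-1706 + 42377296) - 997776 = 42375590 - 997776 = 41377814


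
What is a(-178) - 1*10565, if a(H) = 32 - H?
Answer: -10355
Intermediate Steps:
a(-178) - 1*10565 = (32 - 1*(-178)) - 1*10565 = (32 + 178) - 10565 = 210 - 10565 = -10355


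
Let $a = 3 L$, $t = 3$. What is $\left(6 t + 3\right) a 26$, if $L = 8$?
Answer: $13104$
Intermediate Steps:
$a = 24$ ($a = 3 \cdot 8 = 24$)
$\left(6 t + 3\right) a 26 = \left(6 \cdot 3 + 3\right) 24 \cdot 26 = \left(18 + 3\right) 24 \cdot 26 = 21 \cdot 24 \cdot 26 = 504 \cdot 26 = 13104$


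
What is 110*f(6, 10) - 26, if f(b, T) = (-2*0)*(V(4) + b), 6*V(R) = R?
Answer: -26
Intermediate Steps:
V(R) = R/6
f(b, T) = 0 (f(b, T) = (-2*0)*((1/6)*4 + b) = 0*(2/3 + b) = 0)
110*f(6, 10) - 26 = 110*0 - 26 = 0 - 26 = -26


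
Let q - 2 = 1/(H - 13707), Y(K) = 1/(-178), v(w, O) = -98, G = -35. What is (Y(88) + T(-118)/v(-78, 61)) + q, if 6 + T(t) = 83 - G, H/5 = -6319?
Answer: 12016044/14111573 ≈ 0.85150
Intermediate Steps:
H = -31595 (H = 5*(-6319) = -31595)
T(t) = 112 (T(t) = -6 + (83 - 1*(-35)) = -6 + (83 + 35) = -6 + 118 = 112)
Y(K) = -1/178
q = 90603/45302 (q = 2 + 1/(-31595 - 13707) = 2 + 1/(-45302) = 2 - 1/45302 = 90603/45302 ≈ 2.0000)
(Y(88) + T(-118)/v(-78, 61)) + q = (-1/178 + 112/(-98)) + 90603/45302 = (-1/178 + 112*(-1/98)) + 90603/45302 = (-1/178 - 8/7) + 90603/45302 = -1431/1246 + 90603/45302 = 12016044/14111573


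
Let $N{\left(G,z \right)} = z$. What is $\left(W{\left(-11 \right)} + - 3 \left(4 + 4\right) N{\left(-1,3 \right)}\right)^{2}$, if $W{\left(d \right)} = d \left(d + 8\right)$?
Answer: $1521$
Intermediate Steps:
$W{\left(d \right)} = d \left(8 + d\right)$
$\left(W{\left(-11 \right)} + - 3 \left(4 + 4\right) N{\left(-1,3 \right)}\right)^{2} = \left(- 11 \left(8 - 11\right) + - 3 \left(4 + 4\right) 3\right)^{2} = \left(\left(-11\right) \left(-3\right) + \left(-3\right) 8 \cdot 3\right)^{2} = \left(33 - 72\right)^{2} = \left(-39\right)^{2} = 1521$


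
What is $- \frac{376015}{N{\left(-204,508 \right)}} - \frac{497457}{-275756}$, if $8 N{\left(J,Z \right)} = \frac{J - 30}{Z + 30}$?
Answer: $\frac{17164421424473}{2481804} \approx 6.9161 \cdot 10^{6}$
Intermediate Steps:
$N{\left(J,Z \right)} = \frac{-30 + J}{8 \left(30 + Z\right)}$ ($N{\left(J,Z \right)} = \frac{\left(J - 30\right) \frac{1}{Z + 30}}{8} = \frac{\left(-30 + J\right) \frac{1}{30 + Z}}{8} = \frac{\frac{1}{30 + Z} \left(-30 + J\right)}{8} = \frac{-30 + J}{8 \left(30 + Z\right)}$)
$- \frac{376015}{N{\left(-204,508 \right)}} - \frac{497457}{-275756} = - \frac{376015}{\frac{1}{8} \frac{1}{30 + 508} \left(-30 - 204\right)} - \frac{497457}{-275756} = - \frac{376015}{\frac{1}{8} \cdot \frac{1}{538} \left(-234\right)} - - \frac{497457}{275756} = - \frac{376015}{\frac{1}{8} \cdot \frac{1}{538} \left(-234\right)} + \frac{497457}{275756} = - \frac{376015}{- \frac{117}{2152}} + \frac{497457}{275756} = \left(-376015\right) \left(- \frac{2152}{117}\right) + \frac{497457}{275756} = \frac{809184280}{117} + \frac{497457}{275756} = \frac{17164421424473}{2481804}$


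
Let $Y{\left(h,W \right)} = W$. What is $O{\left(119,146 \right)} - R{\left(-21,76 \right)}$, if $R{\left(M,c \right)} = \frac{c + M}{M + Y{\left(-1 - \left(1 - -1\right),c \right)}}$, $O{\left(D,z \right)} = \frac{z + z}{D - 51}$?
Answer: $\frac{56}{17} \approx 3.2941$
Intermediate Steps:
$O{\left(D,z \right)} = \frac{2 z}{-51 + D}$
$R{\left(M,c \right)} = 1$ ($R{\left(M,c \right)} = \frac{c + M}{M + c} = \frac{M + c}{M + c} = 1$)
$O{\left(119,146 \right)} - R{\left(-21,76 \right)} = 2 \cdot 146 \frac{1}{-51 + 119} - 1 = 2 \cdot 146 \cdot \frac{1}{68} - 1 = \frac{73}{17} - 1 = \frac{56}{17}$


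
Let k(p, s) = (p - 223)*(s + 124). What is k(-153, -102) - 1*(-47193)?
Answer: 38921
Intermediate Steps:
k(p, s) = (-223 + p)*(124 + s)
k(-153, -102) - 1*(-47193) = (-27652 - 223*(-102) + 124*(-153) - 153*(-102)) - 1*(-47193) = (-27652 + 22746 - 18972 + 15606) + 47193 = -8272 + 47193 = 38921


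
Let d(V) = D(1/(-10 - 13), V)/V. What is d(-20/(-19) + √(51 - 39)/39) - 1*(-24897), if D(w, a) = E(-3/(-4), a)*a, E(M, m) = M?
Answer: 99591/4 ≈ 24898.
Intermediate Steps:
D(w, a) = 3*a/4 (D(w, a) = (-3/(-4))*a = (-3*(-¼))*a = 3*a/4)
d(V) = ¾ (d(V) = (3*V/4)/V = ¾)
d(-20/(-19) + √(51 - 39)/39) - 1*(-24897) = ¾ - 1*(-24897) = ¾ + 24897 = 99591/4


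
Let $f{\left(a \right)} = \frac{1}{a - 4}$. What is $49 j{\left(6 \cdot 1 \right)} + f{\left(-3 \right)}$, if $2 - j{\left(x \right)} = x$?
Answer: $- \frac{1373}{7} \approx -196.14$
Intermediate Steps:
$j{\left(x \right)} = 2 - x$
$f{\left(a \right)} = \frac{1}{-4 + a}$
$49 j{\left(6 \cdot 1 \right)} + f{\left(-3 \right)} = 49 \left(2 - 6 \cdot 1\right) + \frac{1}{-4 - 3} = 49 \left(2 - 6\right) + \frac{1}{-7} = 49 \left(2 - 6\right) - \frac{1}{7} = 49 \left(-4\right) - \frac{1}{7} = -196 - \frac{1}{7} = - \frac{1373}{7}$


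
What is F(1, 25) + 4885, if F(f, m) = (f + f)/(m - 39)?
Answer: 34194/7 ≈ 4884.9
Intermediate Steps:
F(f, m) = 2*f/(-39 + m) (F(f, m) = (2*f)/(-39 + m) = 2*f/(-39 + m))
F(1, 25) + 4885 = 2*1/(-39 + 25) + 4885 = 2*1/(-14) + 4885 = 2*1*(-1/14) + 4885 = -1/7 + 4885 = 34194/7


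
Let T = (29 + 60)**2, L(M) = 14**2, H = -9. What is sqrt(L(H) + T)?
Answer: sqrt(8117) ≈ 90.094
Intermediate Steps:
L(M) = 196
T = 7921 (T = 89**2 = 7921)
sqrt(L(H) + T) = sqrt(196 + 7921) = sqrt(8117)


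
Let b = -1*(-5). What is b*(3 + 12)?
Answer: 75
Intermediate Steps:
b = 5
b*(3 + 12) = 5*(3 + 12) = 5*15 = 75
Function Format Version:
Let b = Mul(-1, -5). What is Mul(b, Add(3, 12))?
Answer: 75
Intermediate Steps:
b = 5
Mul(b, Add(3, 12)) = Mul(5, Add(3, 12)) = Mul(5, 15) = 75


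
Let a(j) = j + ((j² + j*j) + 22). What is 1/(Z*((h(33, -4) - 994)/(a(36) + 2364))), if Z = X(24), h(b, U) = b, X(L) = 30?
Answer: -2507/14415 ≈ -0.17392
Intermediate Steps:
Z = 30
a(j) = 22 + j + 2*j² (a(j) = j + ((j² + j²) + 22) = j + (2*j² + 22) = j + (22 + 2*j²) = 22 + j + 2*j²)
1/(Z*((h(33, -4) - 994)/(a(36) + 2364))) = 1/(30*((33 - 994)/((22 + 36 + 2*36²) + 2364))) = 1/(30*(-961/((22 + 36 + 2*1296) + 2364))) = 1/(30*(-961/((22 + 36 + 2592) + 2364))) = 1/(30*(-961/(2650 + 2364))) = 1/(30*(-961/5014)) = 1/(-14415/2507) = -2507/14415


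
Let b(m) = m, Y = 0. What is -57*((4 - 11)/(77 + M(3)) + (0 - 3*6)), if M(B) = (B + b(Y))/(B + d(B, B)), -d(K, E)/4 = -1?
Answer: 558885/542 ≈ 1031.2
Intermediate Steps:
d(K, E) = 4 (d(K, E) = -4*(-1) = 4)
M(B) = B/(4 + B) (M(B) = (B + 0)/(B + 4) = B/(4 + B))
-57*((4 - 11)/(77 + M(3)) + (0 - 3*6)) = -57*((4 - 11)/(77 + 3/(4 + 3)) + (0 - 3*6)) = -57*(-7/(77 + 3/7) + (0 - 18)) = -57*(-7/(77 + 3*(⅐)) - 18) = -57*(-7/(77 + 3/7) - 18) = -57*(-7/542/7 - 18) = -57*(-7*7/542 - 18) = -57*(-49/542 - 18) = -57*(-9805/542) = 558885/542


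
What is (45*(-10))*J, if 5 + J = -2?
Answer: 3150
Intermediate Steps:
J = -7 (J = -5 - 2 = -7)
(45*(-10))*J = (45*(-10))*(-7) = -450*(-7) = 3150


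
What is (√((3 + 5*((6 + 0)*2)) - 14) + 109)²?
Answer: 13456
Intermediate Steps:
(√((3 + 5*((6 + 0)*2)) - 14) + 109)² = (√((3 + 5*(6*2)) - 14) + 109)² = (√((3 + 5*12) - 14) + 109)² = (√((3 + 60) - 14) + 109)² = (√(63 - 14) + 109)² = (√49 + 109)² = (7 + 109)² = 116² = 13456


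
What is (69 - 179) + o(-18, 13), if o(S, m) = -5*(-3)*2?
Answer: -80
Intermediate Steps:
o(S, m) = 30 (o(S, m) = 15*2 = 30)
(69 - 179) + o(-18, 13) = (69 - 179) + 30 = -110 + 30 = -80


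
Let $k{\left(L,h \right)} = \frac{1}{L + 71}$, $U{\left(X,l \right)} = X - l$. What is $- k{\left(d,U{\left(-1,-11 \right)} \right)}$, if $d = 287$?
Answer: $- \frac{1}{358} \approx -0.0027933$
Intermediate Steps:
$k{\left(L,h \right)} = \frac{1}{71 + L}$
$- k{\left(d,U{\left(-1,-11 \right)} \right)} = - \frac{1}{71 + 287} = - \frac{1}{358}$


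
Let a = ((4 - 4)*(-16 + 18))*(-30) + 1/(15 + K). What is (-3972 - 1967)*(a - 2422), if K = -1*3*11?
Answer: 258922583/18 ≈ 1.4385e+7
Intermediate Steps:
K = -33 (K = -3*11 = -33)
a = -1/18 (a = ((4 - 4)*(-16 + 18))*(-30) + 1/(15 - 33) = (0*2)*(-30) + 1/(-18) = 0*(-30) - 1/18 = 0 - 1/18 = -1/18 ≈ -0.055556)
(-3972 - 1967)*(a - 2422) = (-3972 - 1967)*(-1/18 - 2422) = -5939*(-43597/18) = 258922583/18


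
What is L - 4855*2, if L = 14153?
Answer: 4443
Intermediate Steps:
L - 4855*2 = 14153 - 4855*2 = 14153 - 1*9710 = 14153 - 9710 = 4443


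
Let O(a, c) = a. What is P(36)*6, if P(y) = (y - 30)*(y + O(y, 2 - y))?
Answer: 2592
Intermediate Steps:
P(y) = 2*y*(-30 + y) (P(y) = (y - 30)*(y + y) = (-30 + y)*(2*y) = 2*y*(-30 + y))
P(36)*6 = (2*36*(-30 + 36))*6 = (2*36*6)*6 = 432*6 = 2592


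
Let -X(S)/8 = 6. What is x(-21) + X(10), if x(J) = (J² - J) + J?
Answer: 393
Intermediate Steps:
X(S) = -48 (X(S) = -8*6 = -48)
x(J) = J²
x(-21) + X(10) = (-21)² - 48 = 441 - 48 = 393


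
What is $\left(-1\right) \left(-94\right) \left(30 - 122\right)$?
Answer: $-8648$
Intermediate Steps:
$\left(-1\right) \left(-94\right) \left(30 - 122\right) = 94 \left(-92\right) = -8648$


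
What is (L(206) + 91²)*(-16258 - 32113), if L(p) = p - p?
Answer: -400560251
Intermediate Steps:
L(p) = 0
(L(206) + 91²)*(-16258 - 32113) = (0 + 91²)*(-16258 - 32113) = (0 + 8281)*(-48371) = 8281*(-48371) = -400560251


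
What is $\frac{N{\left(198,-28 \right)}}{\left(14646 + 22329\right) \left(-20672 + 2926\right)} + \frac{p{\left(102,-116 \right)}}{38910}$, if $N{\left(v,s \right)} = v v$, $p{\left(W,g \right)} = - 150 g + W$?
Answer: $\frac{63791988967}{141839563325} \approx 0.44975$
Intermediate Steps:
$p{\left(W,g \right)} = W - 150 g$
$N{\left(v,s \right)} = v^{2}$
$\frac{N{\left(198,-28 \right)}}{\left(14646 + 22329\right) \left(-20672 + 2926\right)} + \frac{p{\left(102,-116 \right)}}{38910} = \frac{198^{2}}{\left(14646 + 22329\right) \left(-20672 + 2926\right)} + \frac{102 - -17400}{38910} = \frac{39204}{36975 \left(-17746\right)} + \left(102 + 17400\right) \frac{1}{38910} = \frac{39204}{-656158350} + 17502 \cdot \frac{1}{38910} = 39204 \left(- \frac{1}{656158350}\right) + \frac{2917}{6485} = - \frac{6534}{109359725} + \frac{2917}{6485} = \frac{63791988967}{141839563325}$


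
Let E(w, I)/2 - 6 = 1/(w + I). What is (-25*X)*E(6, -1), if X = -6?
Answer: 1860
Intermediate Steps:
E(w, I) = 12 + 2/(I + w) (E(w, I) = 12 + 2/(w + I) = 12 + 2/(I + w))
(-25*X)*E(6, -1) = (-25*(-6))*(2*(1 + 6*(-1) + 6*6)/(-1 + 6)) = 150*(2*(1 - 6 + 36)/5) = 150*(2*(⅕)*31) = 150*(62/5) = 1860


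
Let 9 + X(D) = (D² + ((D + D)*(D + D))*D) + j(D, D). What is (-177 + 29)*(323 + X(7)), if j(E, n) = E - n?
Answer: -256780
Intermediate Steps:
X(D) = -9 + D² + 4*D³ (X(D) = -9 + ((D² + ((D + D)*(D + D))*D) + (D - D)) = -9 + ((D² + ((2*D)*(2*D))*D) + 0) = -9 + ((D² + (4*D²)*D) + 0) = -9 + ((D² + 4*D³) + 0) = -9 + (D² + 4*D³) = -9 + D² + 4*D³)
(-177 + 29)*(323 + X(7)) = (-177 + 29)*(323 + (-9 + 7² + 4*7³)) = -148*(323 + (-9 + 49 + 4*343)) = -148*(323 + (-9 + 49 + 1372)) = -148*(323 + 1412) = -148*1735 = -256780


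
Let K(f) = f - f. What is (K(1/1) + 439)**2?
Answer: 192721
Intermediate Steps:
K(f) = 0
(K(1/1) + 439)**2 = (0 + 439)**2 = 439**2 = 192721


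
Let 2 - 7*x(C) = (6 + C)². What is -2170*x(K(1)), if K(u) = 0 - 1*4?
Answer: 620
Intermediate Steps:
K(u) = -4 (K(u) = 0 - 4 = -4)
x(C) = 2/7 - (6 + C)²/7
-2170*x(K(1)) = -2170*(2/7 - (6 - 4)²/7) = -2170*(2/7 - ⅐*2²) = -2170*(2/7 - ⅐*4) = -2170*(2/7 - 4/7) = -2170*(-2/7) = 620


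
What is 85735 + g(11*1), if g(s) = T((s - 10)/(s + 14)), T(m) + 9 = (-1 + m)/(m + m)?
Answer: 85714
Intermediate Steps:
T(m) = -9 + (-1 + m)/(2*m) (T(m) = -9 + (-1 + m)/(m + m) = -9 + (-1 + m)/((2*m)) = -9 + (-1 + m)*(1/(2*m)) = -9 + (-1 + m)/(2*m))
g(s) = (-1 - 17*(-10 + s)/(14 + s))*(14 + s)/(2*(-10 + s)) (g(s) = (-1 - 17*(s - 10)/(s + 14))/(2*(((s - 10)/(s + 14)))) = (-1 - 17*(-10 + s)/(14 + s))/(2*(((-10 + s)/(14 + s)))) = ((14 + s)/(-10 + s))*(-1 - 17*(-10 + s)/(14 + s))/2 = (-1 - 17*(-10 + s)/(14 + s))*(14 + s)/(2*(-10 + s)))
85735 + g(11*1) = 85735 + 3*(26 - 33)/(-10 + 11*1) = 85735 + 3*(26 - 3*11)/(-10 + 11) = 85735 + 3*(26 - 33)/1 = 85735 + 3*1*(-7) = 85735 - 21 = 85714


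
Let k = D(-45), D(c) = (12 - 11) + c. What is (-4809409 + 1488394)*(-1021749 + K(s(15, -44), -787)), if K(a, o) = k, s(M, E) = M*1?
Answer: 3393389879895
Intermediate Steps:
D(c) = 1 + c
s(M, E) = M
k = -44 (k = 1 - 45 = -44)
K(a, o) = -44
(-4809409 + 1488394)*(-1021749 + K(s(15, -44), -787)) = (-4809409 + 1488394)*(-1021749 - 44) = -3321015*(-1021793) = 3393389879895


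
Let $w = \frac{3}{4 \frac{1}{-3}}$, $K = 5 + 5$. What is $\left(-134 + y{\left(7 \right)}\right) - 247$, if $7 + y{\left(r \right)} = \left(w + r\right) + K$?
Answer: $- \frac{1493}{4} \approx -373.25$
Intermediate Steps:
$K = 10$
$w = - \frac{9}{4}$ ($w = \frac{3}{4 \left(- \frac{1}{3}\right)} = \frac{3}{- \frac{4}{3}} = 3 \left(- \frac{3}{4}\right) = - \frac{9}{4} \approx -2.25$)
$y{\left(r \right)} = \frac{3}{4} + r$ ($y{\left(r \right)} = -7 + \left(\left(- \frac{9}{4} + r\right) + 10\right) = -7 + \left(\frac{31}{4} + r\right) = \frac{3}{4} + r$)
$\left(-134 + y{\left(7 \right)}\right) - 247 = \left(-134 + \left(\frac{3}{4} + 7\right)\right) - 247 = \left(-134 + \frac{31}{4}\right) - 247 = - \frac{505}{4} - 247 = - \frac{1493}{4}$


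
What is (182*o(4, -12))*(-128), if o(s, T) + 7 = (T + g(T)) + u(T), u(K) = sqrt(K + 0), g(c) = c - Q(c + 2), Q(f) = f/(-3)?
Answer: 2399488/3 - 46592*I*sqrt(3) ≈ 7.9983e+5 - 80700.0*I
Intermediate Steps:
Q(f) = -f/3 (Q(f) = f*(-1/3) = -f/3)
g(c) = 2/3 + 4*c/3 (g(c) = c - (-1)*(c + 2)/3 = c - (-1)*(2 + c)/3 = c - (-2/3 - c/3) = c + (2/3 + c/3) = 2/3 + 4*c/3)
u(K) = sqrt(K)
o(s, T) = -19/3 + sqrt(T) + 7*T/3 (o(s, T) = -7 + ((T + (2/3 + 4*T/3)) + sqrt(T)) = -7 + ((2/3 + 7*T/3) + sqrt(T)) = -7 + (2/3 + sqrt(T) + 7*T/3) = -19/3 + sqrt(T) + 7*T/3)
(182*o(4, -12))*(-128) = (182*(-19/3 + sqrt(-12) + (7/3)*(-12)))*(-128) = (182*(-19/3 + 2*I*sqrt(3) - 28))*(-128) = (182*(-103/3 + 2*I*sqrt(3)))*(-128) = (-18746/3 + 364*I*sqrt(3))*(-128) = 2399488/3 - 46592*I*sqrt(3)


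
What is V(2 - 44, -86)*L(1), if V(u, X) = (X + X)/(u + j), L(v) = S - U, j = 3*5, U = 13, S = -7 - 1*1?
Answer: -1204/9 ≈ -133.78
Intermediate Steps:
S = -8 (S = -7 - 1 = -8)
j = 15
L(v) = -21 (L(v) = -8 - 1*13 = -8 - 13 = -21)
V(u, X) = 2*X/(15 + u) (V(u, X) = (X + X)/(u + 15) = (2*X)/(15 + u) = 2*X/(15 + u))
V(2 - 44, -86)*L(1) = (2*(-86)/(15 + (2 - 44)))*(-21) = (2*(-86)/(15 - 42))*(-21) = (2*(-86)/(-27))*(-21) = (2*(-86)*(-1/27))*(-21) = (172/27)*(-21) = -1204/9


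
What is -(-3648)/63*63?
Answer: 3648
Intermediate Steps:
-(-3648)/63*63 = -48*(-76/63)*63 = (1216/21)*63 = 3648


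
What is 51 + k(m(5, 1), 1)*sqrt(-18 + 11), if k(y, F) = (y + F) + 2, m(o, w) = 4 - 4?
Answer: 51 + 3*I*sqrt(7) ≈ 51.0 + 7.9373*I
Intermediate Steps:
m(o, w) = 0
k(y, F) = 2 + F + y (k(y, F) = (F + y) + 2 = 2 + F + y)
51 + k(m(5, 1), 1)*sqrt(-18 + 11) = 51 + (2 + 1 + 0)*sqrt(-18 + 11) = 51 + 3*sqrt(-7) = 51 + 3*(I*sqrt(7)) = 51 + 3*I*sqrt(7)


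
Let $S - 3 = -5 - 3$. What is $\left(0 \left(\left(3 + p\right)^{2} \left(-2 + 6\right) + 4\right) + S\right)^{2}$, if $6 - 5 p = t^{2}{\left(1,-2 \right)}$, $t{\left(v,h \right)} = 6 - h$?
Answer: $25$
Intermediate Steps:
$S = -5$ ($S = 3 - 8 = -5$)
$p = - \frac{58}{5}$ ($p = \frac{6}{5} - \frac{\left(6 - -2\right)^{2}}{5} = \frac{6}{5} - \frac{\left(6 + 2\right)^{2}}{5} = \frac{6}{5} - \frac{8^{2}}{5} = \frac{6}{5} - \frac{64}{5} = - \frac{58}{5} \approx -11.6$)
$\left(0 \left(\left(3 + p\right)^{2} \left(-2 + 6\right) + 4\right) + S\right)^{2} = \left(0 \left(\left(3 - \frac{58}{5}\right)^{2} \left(-2 + 6\right) + 4\right) - 5\right)^{2} = \left(0 \left(\left(- \frac{43}{5}\right)^{2} \cdot 4 + 4\right) - 5\right)^{2} = \left(0 \left(\frac{1849}{25} \cdot 4 + 4\right) - 5\right)^{2} = \left(0 \left(\frac{7396}{25} + 4\right) - 5\right)^{2} = \left(0 \cdot \frac{7496}{25} - 5\right)^{2} = \left(0 - 5\right)^{2} = \left(-5\right)^{2} = 25$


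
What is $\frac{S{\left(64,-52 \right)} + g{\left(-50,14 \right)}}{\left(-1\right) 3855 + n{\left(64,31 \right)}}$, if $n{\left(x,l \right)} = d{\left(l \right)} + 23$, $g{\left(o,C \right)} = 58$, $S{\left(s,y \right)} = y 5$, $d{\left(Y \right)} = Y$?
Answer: $\frac{202}{3801} \approx 0.053144$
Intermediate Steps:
$S{\left(s,y \right)} = 5 y$
$n{\left(x,l \right)} = 23 + l$ ($n{\left(x,l \right)} = l + 23 = 23 + l$)
$\frac{S{\left(64,-52 \right)} + g{\left(-50,14 \right)}}{\left(-1\right) 3855 + n{\left(64,31 \right)}} = \frac{5 \left(-52\right) + 58}{\left(-1\right) 3855 + \left(23 + 31\right)} = \frac{-260 + 58}{-3855 + 54} = - \frac{202}{-3801} = \left(-202\right) \left(- \frac{1}{3801}\right) = \frac{202}{3801}$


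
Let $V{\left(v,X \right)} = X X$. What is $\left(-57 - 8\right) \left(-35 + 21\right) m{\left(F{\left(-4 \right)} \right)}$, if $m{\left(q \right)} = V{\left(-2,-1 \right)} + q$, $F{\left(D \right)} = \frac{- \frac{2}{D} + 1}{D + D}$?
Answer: $\frac{5915}{8} \approx 739.38$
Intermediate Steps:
$F{\left(D \right)} = \frac{1 - \frac{2}{D}}{2 D}$
$V{\left(v,X \right)} = X^{2}$
$m{\left(q \right)} = 1 + q$ ($m{\left(q \right)} = \left(-1\right)^{2} + q = 1 + q$)
$\left(-57 - 8\right) \left(-35 + 21\right) m{\left(F{\left(-4 \right)} \right)} = \left(-57 - 8\right) \left(-35 + 21\right) \left(1 + \frac{-2 - 4}{2 \cdot 16}\right) = \left(-65\right) \left(-14\right) \left(1 + \frac{1}{2} \cdot \frac{1}{16} \left(-6\right)\right) = 910 \left(1 - \frac{3}{16}\right) = 910 \cdot \frac{13}{16} = \frac{5915}{8}$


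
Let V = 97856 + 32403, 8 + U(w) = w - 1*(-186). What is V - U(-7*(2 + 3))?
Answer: 130116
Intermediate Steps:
U(w) = 178 + w (U(w) = -8 + (w - 1*(-186)) = -8 + (w + 186) = -8 + (186 + w) = 178 + w)
V = 130259
V - U(-7*(2 + 3)) = 130259 - (178 - 7*(2 + 3)) = 130259 - (178 - 7*5) = 130259 - (178 - 35) = 130259 - 1*143 = 130259 - 143 = 130116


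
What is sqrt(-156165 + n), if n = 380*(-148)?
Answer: I*sqrt(212405) ≈ 460.87*I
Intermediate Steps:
n = -56240
sqrt(-156165 + n) = sqrt(-156165 - 56240) = sqrt(-212405) = I*sqrt(212405)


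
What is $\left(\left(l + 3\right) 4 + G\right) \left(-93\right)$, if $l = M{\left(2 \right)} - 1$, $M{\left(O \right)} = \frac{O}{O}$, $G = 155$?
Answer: $-15531$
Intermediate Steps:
$M{\left(O \right)} = 1$
$l = 0$ ($l = 1 - 1 = 0$)
$\left(\left(l + 3\right) 4 + G\right) \left(-93\right) = \left(\left(0 + 3\right) 4 + 155\right) \left(-93\right) = \left(3 \cdot 4 + 155\right) \left(-93\right) = \left(12 + 155\right) \left(-93\right) = 167 \left(-93\right) = -15531$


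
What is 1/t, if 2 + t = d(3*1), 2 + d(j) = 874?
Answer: 1/870 ≈ 0.0011494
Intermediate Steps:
d(j) = 872 (d(j) = -2 + 874 = 872)
t = 870 (t = -2 + 872 = 870)
1/t = 1/870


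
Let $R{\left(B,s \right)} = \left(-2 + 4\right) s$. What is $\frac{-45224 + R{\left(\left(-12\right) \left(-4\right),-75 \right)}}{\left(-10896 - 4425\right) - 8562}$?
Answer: $\frac{45374}{23883} \approx 1.8998$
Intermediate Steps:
$R{\left(B,s \right)} = 2 s$
$\frac{-45224 + R{\left(\left(-12\right) \left(-4\right),-75 \right)}}{\left(-10896 - 4425\right) - 8562} = \frac{-45224 + 2 \left(-75\right)}{\left(-10896 - 4425\right) - 8562} = \frac{-45224 - 150}{-15321 - 8562} = - \frac{45374}{-23883} = \left(-45374\right) \left(- \frac{1}{23883}\right) = \frac{45374}{23883}$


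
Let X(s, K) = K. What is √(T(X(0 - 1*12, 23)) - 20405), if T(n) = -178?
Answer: 3*I*√2287 ≈ 143.47*I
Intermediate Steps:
√(T(X(0 - 1*12, 23)) - 20405) = √(-178 - 20405) = √(-20583) = 3*I*√2287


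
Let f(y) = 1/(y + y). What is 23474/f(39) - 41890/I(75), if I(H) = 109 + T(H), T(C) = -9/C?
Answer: 2491429267/1361 ≈ 1.8306e+6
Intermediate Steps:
I(H) = 109 - 9/H
f(y) = 1/(2*y)
23474/f(39) - 41890/I(75) = 23474/(((1/2)/39)) - 41890/(109 - 9/75) = 23474/(((1/2)*(1/39))) - 41890/(109 - 9*1/75) = 23474/(1/78) - 41890/(109 - 3/25) = 23474*78 - 41890/2722/25 = 1830972 - 41890*25/2722 = 1830972 - 523625/1361 = 2491429267/1361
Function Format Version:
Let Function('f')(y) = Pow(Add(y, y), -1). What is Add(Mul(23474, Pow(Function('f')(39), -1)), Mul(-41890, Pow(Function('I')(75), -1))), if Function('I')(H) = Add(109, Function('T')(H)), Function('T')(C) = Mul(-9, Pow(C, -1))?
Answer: Rational(2491429267, 1361) ≈ 1.8306e+6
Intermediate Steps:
Function('I')(H) = Add(109, Mul(-9, Pow(H, -1)))
Function('f')(y) = Mul(Rational(1, 2), Pow(y, -1)) (Function('f')(y) = Pow(Mul(2, y), -1) = Mul(Rational(1, 2), Pow(y, -1)))
Add(Mul(23474, Pow(Function('f')(39), -1)), Mul(-41890, Pow(Function('I')(75), -1))) = Add(Mul(23474, Pow(Mul(Rational(1, 2), Pow(39, -1)), -1)), Mul(-41890, Pow(Add(109, Mul(-9, Pow(75, -1))), -1))) = Add(Mul(23474, Pow(Mul(Rational(1, 2), Rational(1, 39)), -1)), Mul(-41890, Pow(Add(109, Mul(-9, Rational(1, 75))), -1))) = Add(Mul(23474, Pow(Rational(1, 78), -1)), Mul(-41890, Pow(Add(109, Rational(-3, 25)), -1))) = Add(Mul(23474, 78), Mul(-41890, Pow(Rational(2722, 25), -1))) = Add(1830972, Mul(-41890, Rational(25, 2722))) = Add(1830972, Rational(-523625, 1361)) = Rational(2491429267, 1361)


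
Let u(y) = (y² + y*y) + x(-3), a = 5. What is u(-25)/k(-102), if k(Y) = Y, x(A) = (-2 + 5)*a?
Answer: -1265/102 ≈ -12.402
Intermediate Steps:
x(A) = 15 (x(A) = (-2 + 5)*5 = 3*5 = 15)
u(y) = 15 + 2*y² (u(y) = (y² + y*y) + 15 = (y² + y²) + 15 = 2*y² + 15 = 15 + 2*y²)
u(-25)/k(-102) = (15 + 2*(-25)²)/(-102) = (15 + 2*625)*(-1/102) = (15 + 1250)*(-1/102) = 1265*(-1/102) = -1265/102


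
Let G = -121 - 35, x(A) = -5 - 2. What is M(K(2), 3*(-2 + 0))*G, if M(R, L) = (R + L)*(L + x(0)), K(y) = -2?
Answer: -16224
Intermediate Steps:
x(A) = -7
M(R, L) = (-7 + L)*(L + R) (M(R, L) = (R + L)*(L - 7) = (L + R)*(-7 + L) = (-7 + L)*(L + R))
G = -156
M(K(2), 3*(-2 + 0))*G = ((3*(-2 + 0))**2 - 21*(-2 + 0) - 7*(-2) + (3*(-2 + 0))*(-2))*(-156) = ((3*(-2))**2 - 21*(-2) + 14 + (3*(-2))*(-2))*(-156) = ((-6)**2 - 7*(-6) + 14 - 6*(-2))*(-156) = (36 + 42 + 14 + 12)*(-156) = 104*(-156) = -16224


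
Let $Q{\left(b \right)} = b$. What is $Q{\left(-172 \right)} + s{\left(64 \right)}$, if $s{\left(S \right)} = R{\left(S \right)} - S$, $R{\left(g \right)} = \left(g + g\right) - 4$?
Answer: $-112$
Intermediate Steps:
$R{\left(g \right)} = -4 + 2 g$ ($R{\left(g \right)} = 2 g - 4 = -4 + 2 g$)
$s{\left(S \right)} = -4 + S$ ($s{\left(S \right)} = \left(-4 + 2 S\right) - S = -4 + S$)
$Q{\left(-172 \right)} + s{\left(64 \right)} = -172 + \left(-4 + 64\right) = -172 + 60 = -112$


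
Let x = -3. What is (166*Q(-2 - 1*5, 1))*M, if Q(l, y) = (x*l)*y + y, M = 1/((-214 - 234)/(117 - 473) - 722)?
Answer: -162514/32073 ≈ -5.0670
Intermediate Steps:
M = -89/64146 (M = 1/(-448/(-356) - 722) = 1/(-448*(-1/356) - 722) = 1/(112/89 - 722) = 1/(-64146/89) = -89/64146 ≈ -0.0013875)
Q(l, y) = y - 3*l*y (Q(l, y) = (-3*l)*y + y = -3*l*y + y = y - 3*l*y)
(166*Q(-2 - 1*5, 1))*M = (166*(1*(1 - 3*(-2 - 1*5))))*(-89/64146) = (166*(1*(1 - 3*(-2 - 5))))*(-89/64146) = (166*(1*(1 - 3*(-7))))*(-89/64146) = (166*(1*(1 + 21)))*(-89/64146) = (166*(1*22))*(-89/64146) = (166*22)*(-89/64146) = 3652*(-89/64146) = -162514/32073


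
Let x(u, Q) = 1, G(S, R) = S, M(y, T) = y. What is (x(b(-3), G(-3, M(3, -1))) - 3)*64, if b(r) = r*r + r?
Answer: -128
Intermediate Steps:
b(r) = r + r² (b(r) = r² + r = r + r²)
(x(b(-3), G(-3, M(3, -1))) - 3)*64 = (1 - 3)*64 = -2*64 = -128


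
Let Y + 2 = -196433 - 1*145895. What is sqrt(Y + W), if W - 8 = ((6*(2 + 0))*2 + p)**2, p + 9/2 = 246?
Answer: I*sqrt(1087327)/2 ≈ 521.38*I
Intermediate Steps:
p = 483/2 (p = -9/2 + 246 = 483/2 ≈ 241.50)
Y = -342330 (Y = -2 + (-196433 - 1*145895) = -2 + (-196433 - 145895) = -2 - 342328 = -342330)
W = 281993/4 (W = 8 + ((6*(2 + 0))*2 + 483/2)**2 = 8 + ((6*2)*2 + 483/2)**2 = 8 + (12*2 + 483/2)**2 = 8 + (24 + 483/2)**2 = 8 + (531/2)**2 = 8 + 281961/4 = 281993/4 ≈ 70498.)
sqrt(Y + W) = sqrt(-342330 + 281993/4) = sqrt(-1087327/4) = I*sqrt(1087327)/2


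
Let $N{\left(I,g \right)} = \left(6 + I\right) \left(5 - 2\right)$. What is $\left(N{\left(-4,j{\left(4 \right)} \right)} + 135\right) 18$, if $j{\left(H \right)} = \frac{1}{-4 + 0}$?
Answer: $2538$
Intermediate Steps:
$j{\left(H \right)} = - \frac{1}{4}$ ($j{\left(H \right)} = \frac{1}{-4} = - \frac{1}{4}$)
$N{\left(I,g \right)} = 18 + 3 I$ ($N{\left(I,g \right)} = \left(6 + I\right) 3 = 18 + 3 I$)
$\left(N{\left(-4,j{\left(4 \right)} \right)} + 135\right) 18 = \left(\left(18 + 3 \left(-4\right)\right) + 135\right) 18 = \left(\left(18 - 12\right) + 135\right) 18 = \left(6 + 135\right) 18 = 141 \cdot 18 = 2538$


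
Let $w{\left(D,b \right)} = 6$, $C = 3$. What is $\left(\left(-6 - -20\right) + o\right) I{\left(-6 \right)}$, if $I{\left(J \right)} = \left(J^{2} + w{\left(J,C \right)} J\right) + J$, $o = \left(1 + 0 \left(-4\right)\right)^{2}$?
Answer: $-90$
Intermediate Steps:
$o = 1$ ($o = \left(1 + 0\right)^{2} = 1^{2} = 1$)
$I{\left(J \right)} = J^{2} + 7 J$ ($I{\left(J \right)} = \left(J^{2} + 6 J\right) + J = J^{2} + 7 J$)
$\left(\left(-6 - -20\right) + o\right) I{\left(-6 \right)} = \left(\left(-6 - -20\right) + 1\right) \left(- 6 \left(7 - 6\right)\right) = \left(\left(-6 + 20\right) + 1\right) \left(\left(-6\right) 1\right) = \left(14 + 1\right) \left(-6\right) = 15 \left(-6\right) = -90$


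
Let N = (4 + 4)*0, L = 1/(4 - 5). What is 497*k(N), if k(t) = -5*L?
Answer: 2485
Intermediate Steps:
L = -1 (L = 1/(-1) = -1)
N = 0 (N = 8*0 = 0)
k(t) = 5 (k(t) = -5*(-1) = 5)
497*k(N) = 497*5 = 2485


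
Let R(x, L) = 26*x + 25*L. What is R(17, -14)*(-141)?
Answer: -12972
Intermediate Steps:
R(x, L) = 25*L + 26*x
R(17, -14)*(-141) = (25*(-14) + 26*17)*(-141) = (-350 + 442)*(-141) = 92*(-141) = -12972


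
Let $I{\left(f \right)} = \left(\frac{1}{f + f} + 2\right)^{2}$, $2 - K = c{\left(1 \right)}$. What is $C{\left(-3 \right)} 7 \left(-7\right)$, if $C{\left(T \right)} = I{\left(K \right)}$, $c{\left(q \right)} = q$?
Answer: $- \frac{1225}{4} \approx -306.25$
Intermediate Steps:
$K = 1$ ($K = 2 - 1 = 1$)
$I{\left(f \right)} = \left(2 + \frac{1}{2 f}\right)^{2}$ ($I{\left(f \right)} = \left(\frac{1}{2 f} + 2\right)^{2} = \left(2 + \frac{1}{2 f}\right)^{2}$)
$C{\left(T \right)} = \frac{25}{4}$ ($C{\left(T \right)} = \frac{\left(1 + 4 \cdot 1\right)^{2}}{4 \cdot 1} = \frac{1}{4} \cdot 1 \left(1 + 4\right)^{2} = \frac{1}{4} \cdot 1 \cdot 5^{2} = \frac{1}{4} \cdot 1 \cdot 25 = \frac{25}{4}$)
$C{\left(-3 \right)} 7 \left(-7\right) = \frac{25}{4} \cdot 7 \left(-7\right) = \frac{175}{4} \left(-7\right) = - \frac{1225}{4}$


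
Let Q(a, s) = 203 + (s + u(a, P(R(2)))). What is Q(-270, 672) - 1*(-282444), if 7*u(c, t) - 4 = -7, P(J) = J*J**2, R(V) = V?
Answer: 1983230/7 ≈ 2.8332e+5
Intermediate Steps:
P(J) = J**3
u(c, t) = -3/7 (u(c, t) = 4/7 + (1/7)*(-7) = 4/7 - 1 = -3/7)
Q(a, s) = 1418/7 + s (Q(a, s) = 203 + (s - 3/7) = 203 + (-3/7 + s) = 1418/7 + s)
Q(-270, 672) - 1*(-282444) = (1418/7 + 672) - 1*(-282444) = 6122/7 + 282444 = 1983230/7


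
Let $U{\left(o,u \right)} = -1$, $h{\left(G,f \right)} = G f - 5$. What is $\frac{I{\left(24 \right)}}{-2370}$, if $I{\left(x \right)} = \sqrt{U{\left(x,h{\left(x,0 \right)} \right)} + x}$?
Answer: $- \frac{\sqrt{23}}{2370} \approx -0.0020236$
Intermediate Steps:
$h{\left(G,f \right)} = -5 + G f$
$I{\left(x \right)} = \sqrt{-1 + x}$
$\frac{I{\left(24 \right)}}{-2370} = \frac{\sqrt{-1 + 24}}{-2370} = \sqrt{23} \left(- \frac{1}{2370}\right) = - \frac{\sqrt{23}}{2370}$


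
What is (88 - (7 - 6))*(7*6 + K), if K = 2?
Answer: 3828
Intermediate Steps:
(88 - (7 - 6))*(7*6 + K) = (88 - (7 - 6))*(7*6 + 2) = (88 - 1*1)*(42 + 2) = (88 - 1)*44 = 87*44 = 3828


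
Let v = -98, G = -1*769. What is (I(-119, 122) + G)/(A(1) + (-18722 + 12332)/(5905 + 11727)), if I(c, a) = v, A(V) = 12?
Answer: -2547824/34199 ≈ -74.500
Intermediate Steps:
G = -769
I(c, a) = -98
(I(-119, 122) + G)/(A(1) + (-18722 + 12332)/(5905 + 11727)) = (-98 - 769)/(12 + (-18722 + 12332)/(5905 + 11727)) = -867/(12 - 6390/17632) = -867/(12 - 6390*1/17632) = -867/(12 - 3195/8816) = -867/102597/8816 = -867*8816/102597 = -2547824/34199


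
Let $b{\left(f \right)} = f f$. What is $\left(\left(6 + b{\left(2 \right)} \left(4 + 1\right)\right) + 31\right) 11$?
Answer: $627$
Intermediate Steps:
$b{\left(f \right)} = f^{2}$
$\left(\left(6 + b{\left(2 \right)} \left(4 + 1\right)\right) + 31\right) 11 = \left(\left(6 + 2^{2} \left(4 + 1\right)\right) + 31\right) 11 = \left(\left(6 + 4 \cdot 5\right) + 31\right) 11 = \left(\left(6 + 20\right) + 31\right) 11 = \left(26 + 31\right) 11 = 57 \cdot 11 = 627$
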